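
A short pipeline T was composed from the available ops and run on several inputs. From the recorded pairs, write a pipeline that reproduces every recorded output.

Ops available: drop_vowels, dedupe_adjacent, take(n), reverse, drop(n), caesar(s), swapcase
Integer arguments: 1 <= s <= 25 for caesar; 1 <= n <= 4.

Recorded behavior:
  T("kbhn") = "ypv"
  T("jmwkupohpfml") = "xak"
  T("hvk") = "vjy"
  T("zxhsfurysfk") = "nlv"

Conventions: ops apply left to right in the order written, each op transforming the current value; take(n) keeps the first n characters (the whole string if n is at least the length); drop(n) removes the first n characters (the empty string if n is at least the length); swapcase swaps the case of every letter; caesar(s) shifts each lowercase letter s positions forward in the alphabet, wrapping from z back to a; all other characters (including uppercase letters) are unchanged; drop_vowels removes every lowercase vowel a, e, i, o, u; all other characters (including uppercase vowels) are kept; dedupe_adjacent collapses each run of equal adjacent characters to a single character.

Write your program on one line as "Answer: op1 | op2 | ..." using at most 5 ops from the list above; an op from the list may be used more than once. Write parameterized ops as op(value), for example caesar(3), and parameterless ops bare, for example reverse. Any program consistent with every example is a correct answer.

caesar(13) | take(3) | caesar(9) | caesar(18)

Check, running the answer program on each example:
  "kbhn" -> "xoua" -> "xou" -> "gxd" -> "ypv"
  "jmwkupohpfml" -> "wzjxhcbucszy" -> "wzj" -> "fis" -> "xak"
  "hvk" -> "uix" -> "uix" -> "drg" -> "vjy"
  "zxhsfurysfk" -> "mkufshelfsx" -> "mku" -> "vtd" -> "nlv"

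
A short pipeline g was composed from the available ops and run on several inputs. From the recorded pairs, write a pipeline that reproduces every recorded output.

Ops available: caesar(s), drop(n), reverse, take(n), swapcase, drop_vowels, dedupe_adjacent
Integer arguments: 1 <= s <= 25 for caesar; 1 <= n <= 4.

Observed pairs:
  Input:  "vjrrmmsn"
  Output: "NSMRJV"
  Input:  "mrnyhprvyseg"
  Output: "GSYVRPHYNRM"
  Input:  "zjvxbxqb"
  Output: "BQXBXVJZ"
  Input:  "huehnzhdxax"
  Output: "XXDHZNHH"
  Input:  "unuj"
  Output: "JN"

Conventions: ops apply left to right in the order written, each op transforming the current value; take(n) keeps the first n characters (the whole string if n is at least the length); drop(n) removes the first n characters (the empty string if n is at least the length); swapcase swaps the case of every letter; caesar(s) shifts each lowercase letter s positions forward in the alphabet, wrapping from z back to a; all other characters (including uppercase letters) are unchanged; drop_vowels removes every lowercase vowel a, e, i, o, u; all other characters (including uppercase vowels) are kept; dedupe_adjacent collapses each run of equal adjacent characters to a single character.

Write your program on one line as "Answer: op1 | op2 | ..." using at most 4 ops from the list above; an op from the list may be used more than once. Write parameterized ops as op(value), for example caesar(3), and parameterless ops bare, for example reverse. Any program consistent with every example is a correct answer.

dedupe_adjacent | reverse | drop_vowels | swapcase

Check, running the answer program on each example:
  "vjrrmmsn" -> "vjrmsn" -> "nsmrjv" -> "nsmrjv" -> "NSMRJV"
  "mrnyhprvyseg" -> "mrnyhprvyseg" -> "gesyvrphynrm" -> "gsyvrphynrm" -> "GSYVRPHYNRM"
  "zjvxbxqb" -> "zjvxbxqb" -> "bqxbxvjz" -> "bqxbxvjz" -> "BQXBXVJZ"
  "huehnzhdxax" -> "huehnzhdxax" -> "xaxdhznheuh" -> "xxdhznhh" -> "XXDHZNHH"
  "unuj" -> "unuj" -> "junu" -> "jn" -> "JN"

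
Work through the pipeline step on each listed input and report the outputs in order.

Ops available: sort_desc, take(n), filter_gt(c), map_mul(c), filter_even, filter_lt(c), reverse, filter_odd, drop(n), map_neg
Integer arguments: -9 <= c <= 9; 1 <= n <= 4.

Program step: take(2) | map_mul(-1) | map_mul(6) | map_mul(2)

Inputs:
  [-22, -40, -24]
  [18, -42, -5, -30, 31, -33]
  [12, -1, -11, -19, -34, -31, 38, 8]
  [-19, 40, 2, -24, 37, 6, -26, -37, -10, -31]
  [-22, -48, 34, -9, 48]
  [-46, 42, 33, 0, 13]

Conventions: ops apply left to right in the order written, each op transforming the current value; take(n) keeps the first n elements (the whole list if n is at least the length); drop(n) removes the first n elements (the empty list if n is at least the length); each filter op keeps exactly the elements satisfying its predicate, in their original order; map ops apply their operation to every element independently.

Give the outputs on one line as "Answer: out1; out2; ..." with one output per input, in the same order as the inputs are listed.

Execution, op by op:
  [-22, -40, -24] -> [-22, -40] -> [22, 40] -> [132, 240] -> [264, 480]
  [18, -42, -5, -30, 31, -33] -> [18, -42] -> [-18, 42] -> [-108, 252] -> [-216, 504]
  [12, -1, -11, -19, -34, -31, 38, 8] -> [12, -1] -> [-12, 1] -> [-72, 6] -> [-144, 12]
  [-19, 40, 2, -24, 37, 6, -26, -37, -10, -31] -> [-19, 40] -> [19, -40] -> [114, -240] -> [228, -480]
  [-22, -48, 34, -9, 48] -> [-22, -48] -> [22, 48] -> [132, 288] -> [264, 576]
  [-46, 42, 33, 0, 13] -> [-46, 42] -> [46, -42] -> [276, -252] -> [552, -504]

[264, 480]; [-216, 504]; [-144, 12]; [228, -480]; [264, 576]; [552, -504]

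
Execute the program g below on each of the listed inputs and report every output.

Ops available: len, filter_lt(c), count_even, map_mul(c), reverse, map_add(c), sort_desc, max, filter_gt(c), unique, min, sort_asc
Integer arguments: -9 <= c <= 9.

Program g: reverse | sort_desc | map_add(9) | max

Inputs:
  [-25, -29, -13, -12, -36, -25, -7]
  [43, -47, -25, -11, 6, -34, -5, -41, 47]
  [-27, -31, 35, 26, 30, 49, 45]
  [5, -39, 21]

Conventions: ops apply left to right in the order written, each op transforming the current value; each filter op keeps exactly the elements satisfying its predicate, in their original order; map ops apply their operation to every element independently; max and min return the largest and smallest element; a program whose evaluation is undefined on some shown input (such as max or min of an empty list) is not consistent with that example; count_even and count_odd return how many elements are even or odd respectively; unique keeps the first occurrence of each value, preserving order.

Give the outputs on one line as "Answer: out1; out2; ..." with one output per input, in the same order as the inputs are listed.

2; 56; 58; 30

Execution, op by op:
  [-25, -29, -13, -12, -36, -25, -7] -> [-7, -25, -36, -12, -13, -29, -25] -> [-7, -12, -13, -25, -25, -29, -36] -> [2, -3, -4, -16, -16, -20, -27] -> 2
  [43, -47, -25, -11, 6, -34, -5, -41, 47] -> [47, -41, -5, -34, 6, -11, -25, -47, 43] -> [47, 43, 6, -5, -11, -25, -34, -41, -47] -> [56, 52, 15, 4, -2, -16, -25, -32, -38] -> 56
  [-27, -31, 35, 26, 30, 49, 45] -> [45, 49, 30, 26, 35, -31, -27] -> [49, 45, 35, 30, 26, -27, -31] -> [58, 54, 44, 39, 35, -18, -22] -> 58
  [5, -39, 21] -> [21, -39, 5] -> [21, 5, -39] -> [30, 14, -30] -> 30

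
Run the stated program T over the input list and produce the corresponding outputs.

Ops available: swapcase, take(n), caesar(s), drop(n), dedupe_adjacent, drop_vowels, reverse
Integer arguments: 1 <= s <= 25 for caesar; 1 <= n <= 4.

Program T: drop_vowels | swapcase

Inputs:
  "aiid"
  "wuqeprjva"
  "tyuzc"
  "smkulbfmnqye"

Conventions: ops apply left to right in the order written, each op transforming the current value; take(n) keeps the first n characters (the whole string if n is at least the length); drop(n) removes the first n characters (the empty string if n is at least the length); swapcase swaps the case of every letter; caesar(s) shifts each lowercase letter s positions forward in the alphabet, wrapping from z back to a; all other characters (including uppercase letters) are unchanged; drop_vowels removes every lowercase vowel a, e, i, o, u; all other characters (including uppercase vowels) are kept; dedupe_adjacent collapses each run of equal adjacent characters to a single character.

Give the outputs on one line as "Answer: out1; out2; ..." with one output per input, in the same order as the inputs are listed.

Execution, op by op:
  "aiid" -> "d" -> "D"
  "wuqeprjva" -> "wqprjv" -> "WQPRJV"
  "tyuzc" -> "tyzc" -> "TYZC"
  "smkulbfmnqye" -> "smklbfmnqy" -> "SMKLBFMNQY"

"D"; "WQPRJV"; "TYZC"; "SMKLBFMNQY"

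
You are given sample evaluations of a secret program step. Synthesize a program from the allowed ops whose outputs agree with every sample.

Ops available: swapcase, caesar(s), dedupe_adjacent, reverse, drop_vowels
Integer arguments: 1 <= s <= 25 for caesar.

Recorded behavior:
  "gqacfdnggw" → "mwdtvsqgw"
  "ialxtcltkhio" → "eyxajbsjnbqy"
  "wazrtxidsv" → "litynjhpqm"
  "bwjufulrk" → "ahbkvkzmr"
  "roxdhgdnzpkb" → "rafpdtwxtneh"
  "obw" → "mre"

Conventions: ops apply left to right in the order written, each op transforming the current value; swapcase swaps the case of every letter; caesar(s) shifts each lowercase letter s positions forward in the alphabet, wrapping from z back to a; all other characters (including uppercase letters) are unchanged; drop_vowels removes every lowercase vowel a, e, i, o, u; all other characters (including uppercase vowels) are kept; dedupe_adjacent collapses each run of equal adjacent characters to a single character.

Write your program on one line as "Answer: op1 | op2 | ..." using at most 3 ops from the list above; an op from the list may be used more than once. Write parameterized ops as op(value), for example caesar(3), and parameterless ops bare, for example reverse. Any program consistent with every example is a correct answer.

reverse | caesar(16) | dedupe_adjacent

Check, running the answer program on each example:
  "gqacfdnggw" -> "wggndfcaqg" -> "mwwdtvsqgw" -> "mwdtvsqgw"
  "ialxtcltkhio" -> "oihktlctxlai" -> "eyxajbsjnbqy" -> "eyxajbsjnbqy"
  "wazrtxidsv" -> "vsdixtrzaw" -> "litynjhpqm" -> "litynjhpqm"
  "bwjufulrk" -> "krlufujwb" -> "ahbkvkzmr" -> "ahbkvkzmr"
  "roxdhgdnzpkb" -> "bkpzndghdxor" -> "rafpdtwxtneh" -> "rafpdtwxtneh"
  "obw" -> "wbo" -> "mre" -> "mre"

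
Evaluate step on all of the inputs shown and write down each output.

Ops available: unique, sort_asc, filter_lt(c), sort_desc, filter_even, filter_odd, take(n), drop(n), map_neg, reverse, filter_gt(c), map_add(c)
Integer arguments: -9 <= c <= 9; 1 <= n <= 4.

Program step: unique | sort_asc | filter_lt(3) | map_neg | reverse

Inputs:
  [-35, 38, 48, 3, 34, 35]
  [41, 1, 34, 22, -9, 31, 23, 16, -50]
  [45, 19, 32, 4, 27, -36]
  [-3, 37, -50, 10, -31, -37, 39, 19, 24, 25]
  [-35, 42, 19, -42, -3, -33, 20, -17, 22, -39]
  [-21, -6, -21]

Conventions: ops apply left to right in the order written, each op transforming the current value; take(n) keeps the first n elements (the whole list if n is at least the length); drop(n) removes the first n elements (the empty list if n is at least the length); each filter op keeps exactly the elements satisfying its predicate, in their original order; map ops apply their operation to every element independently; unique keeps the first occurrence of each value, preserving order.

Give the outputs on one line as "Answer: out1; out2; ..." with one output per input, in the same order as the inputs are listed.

[35]; [-1, 9, 50]; [36]; [3, 31, 37, 50]; [3, 17, 33, 35, 39, 42]; [6, 21]

Execution, op by op:
  [-35, 38, 48, 3, 34, 35] -> [-35, 38, 48, 3, 34, 35] -> [-35, 3, 34, 35, 38, 48] -> [-35] -> [35] -> [35]
  [41, 1, 34, 22, -9, 31, 23, 16, -50] -> [41, 1, 34, 22, -9, 31, 23, 16, -50] -> [-50, -9, 1, 16, 22, 23, 31, 34, 41] -> [-50, -9, 1] -> [50, 9, -1] -> [-1, 9, 50]
  [45, 19, 32, 4, 27, -36] -> [45, 19, 32, 4, 27, -36] -> [-36, 4, 19, 27, 32, 45] -> [-36] -> [36] -> [36]
  [-3, 37, -50, 10, -31, -37, 39, 19, 24, 25] -> [-3, 37, -50, 10, -31, -37, 39, 19, 24, 25] -> [-50, -37, -31, -3, 10, 19, 24, 25, 37, 39] -> [-50, -37, -31, -3] -> [50, 37, 31, 3] -> [3, 31, 37, 50]
  [-35, 42, 19, -42, -3, -33, 20, -17, 22, -39] -> [-35, 42, 19, -42, -3, -33, 20, -17, 22, -39] -> [-42, -39, -35, -33, -17, -3, 19, 20, 22, 42] -> [-42, -39, -35, -33, -17, -3] -> [42, 39, 35, 33, 17, 3] -> [3, 17, 33, 35, 39, 42]
  [-21, -6, -21] -> [-21, -6] -> [-21, -6] -> [-21, -6] -> [21, 6] -> [6, 21]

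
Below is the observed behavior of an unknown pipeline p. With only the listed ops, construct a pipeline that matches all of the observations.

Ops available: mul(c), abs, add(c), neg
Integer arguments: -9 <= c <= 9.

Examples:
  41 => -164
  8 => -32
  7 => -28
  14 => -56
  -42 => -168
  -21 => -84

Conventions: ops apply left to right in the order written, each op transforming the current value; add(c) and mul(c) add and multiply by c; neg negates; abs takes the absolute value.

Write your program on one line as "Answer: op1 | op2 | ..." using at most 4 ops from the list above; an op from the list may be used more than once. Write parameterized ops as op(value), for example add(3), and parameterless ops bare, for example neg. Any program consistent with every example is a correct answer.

neg | mul(4) | abs | neg

Check, running the answer program on each example:
  41 -> -41 -> -164 -> 164 -> -164
  8 -> -8 -> -32 -> 32 -> -32
  7 -> -7 -> -28 -> 28 -> -28
  14 -> -14 -> -56 -> 56 -> -56
  -42 -> 42 -> 168 -> 168 -> -168
  -21 -> 21 -> 84 -> 84 -> -84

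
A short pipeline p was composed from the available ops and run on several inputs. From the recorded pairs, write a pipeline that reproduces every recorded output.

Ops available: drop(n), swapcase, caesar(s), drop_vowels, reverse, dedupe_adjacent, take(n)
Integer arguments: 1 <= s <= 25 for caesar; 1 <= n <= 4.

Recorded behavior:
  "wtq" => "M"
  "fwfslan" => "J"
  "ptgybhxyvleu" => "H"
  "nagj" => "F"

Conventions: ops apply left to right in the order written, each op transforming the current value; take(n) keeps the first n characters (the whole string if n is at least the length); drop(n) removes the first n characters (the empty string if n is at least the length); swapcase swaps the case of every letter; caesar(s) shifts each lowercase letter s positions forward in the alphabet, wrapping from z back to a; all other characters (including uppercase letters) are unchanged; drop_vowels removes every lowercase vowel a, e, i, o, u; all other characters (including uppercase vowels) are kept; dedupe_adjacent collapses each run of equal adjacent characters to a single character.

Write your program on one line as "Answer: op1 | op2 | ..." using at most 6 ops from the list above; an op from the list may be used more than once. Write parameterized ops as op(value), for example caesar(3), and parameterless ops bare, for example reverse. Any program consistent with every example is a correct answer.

drop_vowels | caesar(6) | reverse | caesar(16) | take(1) | swapcase

Check, running the answer program on each example:
  "wtq" -> "wtq" -> "czw" -> "wzc" -> "mps" -> "m" -> "M"
  "fwfslan" -> "fwfsln" -> "lclyrt" -> "trylcl" -> "jhobsb" -> "j" -> "J"
  "ptgybhxyvleu" -> "ptgybhxyvl" -> "vzmehndebr" -> "rbednhemzv" -> "hrutdxucpl" -> "h" -> "H"
  "nagj" -> "ngj" -> "tmp" -> "pmt" -> "fcj" -> "f" -> "F"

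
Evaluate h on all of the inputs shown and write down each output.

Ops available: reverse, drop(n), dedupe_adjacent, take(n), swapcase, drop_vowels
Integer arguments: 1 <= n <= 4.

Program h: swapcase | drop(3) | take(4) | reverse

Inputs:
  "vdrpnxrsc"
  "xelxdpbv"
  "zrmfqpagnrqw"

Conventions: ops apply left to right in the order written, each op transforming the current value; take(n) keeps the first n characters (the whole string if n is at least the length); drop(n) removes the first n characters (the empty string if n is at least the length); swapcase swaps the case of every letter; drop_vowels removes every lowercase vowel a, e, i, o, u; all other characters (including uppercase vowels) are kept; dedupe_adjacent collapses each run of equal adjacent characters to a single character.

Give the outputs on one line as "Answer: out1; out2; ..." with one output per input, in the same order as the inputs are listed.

Execution, op by op:
  "vdrpnxrsc" -> "VDRPNXRSC" -> "PNXRSC" -> "PNXR" -> "RXNP"
  "xelxdpbv" -> "XELXDPBV" -> "XDPBV" -> "XDPB" -> "BPDX"
  "zrmfqpagnrqw" -> "ZRMFQPAGNRQW" -> "FQPAGNRQW" -> "FQPA" -> "APQF"

"RXNP"; "BPDX"; "APQF"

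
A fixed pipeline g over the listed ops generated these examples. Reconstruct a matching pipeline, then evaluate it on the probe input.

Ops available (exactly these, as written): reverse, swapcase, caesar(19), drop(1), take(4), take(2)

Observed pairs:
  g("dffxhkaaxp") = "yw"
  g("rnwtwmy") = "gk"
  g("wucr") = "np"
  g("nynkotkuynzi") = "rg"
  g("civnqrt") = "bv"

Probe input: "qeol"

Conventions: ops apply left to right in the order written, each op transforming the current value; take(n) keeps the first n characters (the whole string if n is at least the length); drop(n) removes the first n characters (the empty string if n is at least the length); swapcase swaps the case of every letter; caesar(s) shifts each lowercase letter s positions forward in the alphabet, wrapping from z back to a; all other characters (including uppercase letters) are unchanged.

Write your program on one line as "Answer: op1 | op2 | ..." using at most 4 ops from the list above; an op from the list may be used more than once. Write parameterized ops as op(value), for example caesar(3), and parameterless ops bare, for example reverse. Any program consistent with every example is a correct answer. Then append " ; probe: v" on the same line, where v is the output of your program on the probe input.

caesar(19) | take(2) | reverse ; probe: "xj"

Check, running the answer program on each example:
  "dffxhkaaxp" -> "wyyqadttqi" -> "wy" -> "yw"
  "rnwtwmy" -> "kgpmpfr" -> "kg" -> "gk"
  "wucr" -> "pnvk" -> "pn" -> "np"
  "nynkotkuynzi" -> "grgdhmdnrgsb" -> "gr" -> "rg"
  "civnqrt" -> "vbogjkm" -> "vb" -> "bv"
  probe: "qeol" -> "jxhe" -> "jx" -> "xj"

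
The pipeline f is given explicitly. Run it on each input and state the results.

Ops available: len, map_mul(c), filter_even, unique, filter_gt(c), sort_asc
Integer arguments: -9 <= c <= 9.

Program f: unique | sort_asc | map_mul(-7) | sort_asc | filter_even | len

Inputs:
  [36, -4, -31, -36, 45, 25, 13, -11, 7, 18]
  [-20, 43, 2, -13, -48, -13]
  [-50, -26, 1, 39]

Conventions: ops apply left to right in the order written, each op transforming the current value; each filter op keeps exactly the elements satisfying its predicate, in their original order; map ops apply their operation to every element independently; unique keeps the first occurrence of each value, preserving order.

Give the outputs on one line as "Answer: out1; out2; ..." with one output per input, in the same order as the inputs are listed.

4; 3; 2

Execution, op by op:
  [36, -4, -31, -36, 45, 25, 13, -11, 7, 18] -> [36, -4, -31, -36, 45, 25, 13, -11, 7, 18] -> [-36, -31, -11, -4, 7, 13, 18, 25, 36, 45] -> [252, 217, 77, 28, -49, -91, -126, -175, -252, -315] -> [-315, -252, -175, -126, -91, -49, 28, 77, 217, 252] -> [-252, -126, 28, 252] -> 4
  [-20, 43, 2, -13, -48, -13] -> [-20, 43, 2, -13, -48] -> [-48, -20, -13, 2, 43] -> [336, 140, 91, -14, -301] -> [-301, -14, 91, 140, 336] -> [-14, 140, 336] -> 3
  [-50, -26, 1, 39] -> [-50, -26, 1, 39] -> [-50, -26, 1, 39] -> [350, 182, -7, -273] -> [-273, -7, 182, 350] -> [182, 350] -> 2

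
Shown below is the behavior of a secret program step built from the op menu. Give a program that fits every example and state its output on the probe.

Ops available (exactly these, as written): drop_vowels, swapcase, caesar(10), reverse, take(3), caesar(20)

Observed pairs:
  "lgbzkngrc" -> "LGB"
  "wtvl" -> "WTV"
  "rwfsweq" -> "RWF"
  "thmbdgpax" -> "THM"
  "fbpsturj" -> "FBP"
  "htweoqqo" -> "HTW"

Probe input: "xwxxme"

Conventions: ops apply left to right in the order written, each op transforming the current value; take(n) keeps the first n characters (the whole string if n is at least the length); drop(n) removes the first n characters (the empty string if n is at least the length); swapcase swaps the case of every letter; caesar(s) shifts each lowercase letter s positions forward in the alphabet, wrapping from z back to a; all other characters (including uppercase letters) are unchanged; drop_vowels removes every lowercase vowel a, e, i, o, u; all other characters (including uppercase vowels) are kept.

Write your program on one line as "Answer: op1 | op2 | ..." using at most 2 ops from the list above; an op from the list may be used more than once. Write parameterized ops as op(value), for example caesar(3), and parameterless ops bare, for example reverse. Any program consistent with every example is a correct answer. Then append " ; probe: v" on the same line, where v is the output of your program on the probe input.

take(3) | swapcase ; probe: "XWX"

Check, running the answer program on each example:
  "lgbzkngrc" -> "lgb" -> "LGB"
  "wtvl" -> "wtv" -> "WTV"
  "rwfsweq" -> "rwf" -> "RWF"
  "thmbdgpax" -> "thm" -> "THM"
  "fbpsturj" -> "fbp" -> "FBP"
  "htweoqqo" -> "htw" -> "HTW"
  probe: "xwxxme" -> "xwx" -> "XWX"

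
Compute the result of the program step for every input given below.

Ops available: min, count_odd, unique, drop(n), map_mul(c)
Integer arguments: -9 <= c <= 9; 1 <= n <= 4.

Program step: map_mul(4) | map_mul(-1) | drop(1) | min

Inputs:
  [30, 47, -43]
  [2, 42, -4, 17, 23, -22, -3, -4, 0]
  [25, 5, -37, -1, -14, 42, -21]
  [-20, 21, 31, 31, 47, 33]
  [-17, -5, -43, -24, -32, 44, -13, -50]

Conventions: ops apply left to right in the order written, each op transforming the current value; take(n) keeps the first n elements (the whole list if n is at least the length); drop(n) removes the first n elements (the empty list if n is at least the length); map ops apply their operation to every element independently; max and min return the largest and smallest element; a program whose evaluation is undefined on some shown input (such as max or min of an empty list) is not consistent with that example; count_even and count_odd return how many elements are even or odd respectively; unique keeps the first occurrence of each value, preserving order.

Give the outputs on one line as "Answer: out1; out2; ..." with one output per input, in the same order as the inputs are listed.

-188; -168; -168; -188; -176

Execution, op by op:
  [30, 47, -43] -> [120, 188, -172] -> [-120, -188, 172] -> [-188, 172] -> -188
  [2, 42, -4, 17, 23, -22, -3, -4, 0] -> [8, 168, -16, 68, 92, -88, -12, -16, 0] -> [-8, -168, 16, -68, -92, 88, 12, 16, 0] -> [-168, 16, -68, -92, 88, 12, 16, 0] -> -168
  [25, 5, -37, -1, -14, 42, -21] -> [100, 20, -148, -4, -56, 168, -84] -> [-100, -20, 148, 4, 56, -168, 84] -> [-20, 148, 4, 56, -168, 84] -> -168
  [-20, 21, 31, 31, 47, 33] -> [-80, 84, 124, 124, 188, 132] -> [80, -84, -124, -124, -188, -132] -> [-84, -124, -124, -188, -132] -> -188
  [-17, -5, -43, -24, -32, 44, -13, -50] -> [-68, -20, -172, -96, -128, 176, -52, -200] -> [68, 20, 172, 96, 128, -176, 52, 200] -> [20, 172, 96, 128, -176, 52, 200] -> -176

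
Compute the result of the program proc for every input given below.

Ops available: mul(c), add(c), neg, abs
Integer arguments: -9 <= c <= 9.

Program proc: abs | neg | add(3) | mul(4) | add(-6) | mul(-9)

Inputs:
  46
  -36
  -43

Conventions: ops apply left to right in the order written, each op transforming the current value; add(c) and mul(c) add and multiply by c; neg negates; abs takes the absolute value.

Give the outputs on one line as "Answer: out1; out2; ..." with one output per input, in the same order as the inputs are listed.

1602; 1242; 1494

Execution, op by op:
  46 -> 46 -> -46 -> -43 -> -172 -> -178 -> 1602
  -36 -> 36 -> -36 -> -33 -> -132 -> -138 -> 1242
  -43 -> 43 -> -43 -> -40 -> -160 -> -166 -> 1494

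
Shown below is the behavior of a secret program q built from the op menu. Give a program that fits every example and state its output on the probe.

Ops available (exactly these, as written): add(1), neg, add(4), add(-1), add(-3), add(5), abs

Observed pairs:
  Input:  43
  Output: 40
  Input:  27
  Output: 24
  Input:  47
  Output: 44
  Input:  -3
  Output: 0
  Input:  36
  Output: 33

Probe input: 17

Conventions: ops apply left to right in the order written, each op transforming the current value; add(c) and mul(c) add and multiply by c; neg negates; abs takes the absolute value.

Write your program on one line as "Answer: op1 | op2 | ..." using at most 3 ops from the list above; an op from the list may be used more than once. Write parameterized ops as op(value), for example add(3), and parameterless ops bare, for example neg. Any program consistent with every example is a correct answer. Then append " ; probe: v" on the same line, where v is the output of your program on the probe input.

neg | abs | add(-3) ; probe: 14

Check, running the answer program on each example:
  43 -> -43 -> 43 -> 40
  27 -> -27 -> 27 -> 24
  47 -> -47 -> 47 -> 44
  -3 -> 3 -> 3 -> 0
  36 -> -36 -> 36 -> 33
  probe: 17 -> -17 -> 17 -> 14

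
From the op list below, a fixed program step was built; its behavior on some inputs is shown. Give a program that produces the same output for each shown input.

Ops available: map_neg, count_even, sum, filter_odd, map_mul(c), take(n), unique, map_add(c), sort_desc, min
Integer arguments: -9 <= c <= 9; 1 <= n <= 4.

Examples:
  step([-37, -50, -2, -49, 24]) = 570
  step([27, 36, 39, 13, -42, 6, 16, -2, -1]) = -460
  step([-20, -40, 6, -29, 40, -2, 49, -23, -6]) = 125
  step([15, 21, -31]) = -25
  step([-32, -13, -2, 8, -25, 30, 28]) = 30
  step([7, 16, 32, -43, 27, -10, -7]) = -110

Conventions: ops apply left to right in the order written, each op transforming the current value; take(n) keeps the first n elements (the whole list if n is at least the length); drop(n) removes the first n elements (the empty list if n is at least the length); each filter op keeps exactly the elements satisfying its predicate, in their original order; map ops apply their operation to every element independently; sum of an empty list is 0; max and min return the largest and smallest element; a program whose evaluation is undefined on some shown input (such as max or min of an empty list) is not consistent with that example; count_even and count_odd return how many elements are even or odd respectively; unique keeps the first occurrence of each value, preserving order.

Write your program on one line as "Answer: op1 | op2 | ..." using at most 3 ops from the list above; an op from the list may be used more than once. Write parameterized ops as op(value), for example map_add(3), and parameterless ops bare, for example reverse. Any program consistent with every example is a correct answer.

map_mul(-5) | sum

Check, running the answer program on each example:
  [-37, -50, -2, -49, 24] -> [185, 250, 10, 245, -120] -> 570
  [27, 36, 39, 13, -42, 6, 16, -2, -1] -> [-135, -180, -195, -65, 210, -30, -80, 10, 5] -> -460
  [-20, -40, 6, -29, 40, -2, 49, -23, -6] -> [100, 200, -30, 145, -200, 10, -245, 115, 30] -> 125
  [15, 21, -31] -> [-75, -105, 155] -> -25
  [-32, -13, -2, 8, -25, 30, 28] -> [160, 65, 10, -40, 125, -150, -140] -> 30
  [7, 16, 32, -43, 27, -10, -7] -> [-35, -80, -160, 215, -135, 50, 35] -> -110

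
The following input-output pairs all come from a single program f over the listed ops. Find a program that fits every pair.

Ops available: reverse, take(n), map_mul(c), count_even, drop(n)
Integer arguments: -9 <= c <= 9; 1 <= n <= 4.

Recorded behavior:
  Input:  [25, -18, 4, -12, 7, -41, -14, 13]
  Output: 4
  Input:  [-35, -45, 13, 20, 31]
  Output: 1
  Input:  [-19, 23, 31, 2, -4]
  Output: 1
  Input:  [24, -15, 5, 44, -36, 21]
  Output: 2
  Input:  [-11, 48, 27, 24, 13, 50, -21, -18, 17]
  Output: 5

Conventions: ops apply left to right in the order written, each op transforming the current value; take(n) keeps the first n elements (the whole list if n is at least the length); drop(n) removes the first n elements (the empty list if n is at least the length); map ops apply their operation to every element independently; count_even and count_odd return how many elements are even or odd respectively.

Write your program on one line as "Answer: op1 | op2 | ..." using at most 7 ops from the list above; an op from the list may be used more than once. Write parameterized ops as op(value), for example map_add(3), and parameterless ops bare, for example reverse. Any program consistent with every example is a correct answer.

reverse | drop(1) | reverse | map_mul(-4) | drop(3) | count_even

Check, running the answer program on each example:
  [25, -18, 4, -12, 7, -41, -14, 13] -> [13, -14, -41, 7, -12, 4, -18, 25] -> [-14, -41, 7, -12, 4, -18, 25] -> [25, -18, 4, -12, 7, -41, -14] -> [-100, 72, -16, 48, -28, 164, 56] -> [48, -28, 164, 56] -> 4
  [-35, -45, 13, 20, 31] -> [31, 20, 13, -45, -35] -> [20, 13, -45, -35] -> [-35, -45, 13, 20] -> [140, 180, -52, -80] -> [-80] -> 1
  [-19, 23, 31, 2, -4] -> [-4, 2, 31, 23, -19] -> [2, 31, 23, -19] -> [-19, 23, 31, 2] -> [76, -92, -124, -8] -> [-8] -> 1
  [24, -15, 5, 44, -36, 21] -> [21, -36, 44, 5, -15, 24] -> [-36, 44, 5, -15, 24] -> [24, -15, 5, 44, -36] -> [-96, 60, -20, -176, 144] -> [-176, 144] -> 2
  [-11, 48, 27, 24, 13, 50, -21, -18, 17] -> [17, -18, -21, 50, 13, 24, 27, 48, -11] -> [-18, -21, 50, 13, 24, 27, 48, -11] -> [-11, 48, 27, 24, 13, 50, -21, -18] -> [44, -192, -108, -96, -52, -200, 84, 72] -> [-96, -52, -200, 84, 72] -> 5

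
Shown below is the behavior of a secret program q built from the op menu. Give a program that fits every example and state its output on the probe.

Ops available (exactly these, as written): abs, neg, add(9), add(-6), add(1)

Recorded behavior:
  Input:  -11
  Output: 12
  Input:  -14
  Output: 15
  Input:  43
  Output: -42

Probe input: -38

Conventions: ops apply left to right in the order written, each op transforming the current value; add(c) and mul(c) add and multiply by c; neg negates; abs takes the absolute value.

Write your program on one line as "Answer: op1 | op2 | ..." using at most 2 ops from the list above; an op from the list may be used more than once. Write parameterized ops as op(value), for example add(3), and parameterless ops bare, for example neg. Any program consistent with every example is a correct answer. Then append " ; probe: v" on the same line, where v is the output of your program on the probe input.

neg | add(1) ; probe: 39

Check, running the answer program on each example:
  -11 -> 11 -> 12
  -14 -> 14 -> 15
  43 -> -43 -> -42
  probe: -38 -> 38 -> 39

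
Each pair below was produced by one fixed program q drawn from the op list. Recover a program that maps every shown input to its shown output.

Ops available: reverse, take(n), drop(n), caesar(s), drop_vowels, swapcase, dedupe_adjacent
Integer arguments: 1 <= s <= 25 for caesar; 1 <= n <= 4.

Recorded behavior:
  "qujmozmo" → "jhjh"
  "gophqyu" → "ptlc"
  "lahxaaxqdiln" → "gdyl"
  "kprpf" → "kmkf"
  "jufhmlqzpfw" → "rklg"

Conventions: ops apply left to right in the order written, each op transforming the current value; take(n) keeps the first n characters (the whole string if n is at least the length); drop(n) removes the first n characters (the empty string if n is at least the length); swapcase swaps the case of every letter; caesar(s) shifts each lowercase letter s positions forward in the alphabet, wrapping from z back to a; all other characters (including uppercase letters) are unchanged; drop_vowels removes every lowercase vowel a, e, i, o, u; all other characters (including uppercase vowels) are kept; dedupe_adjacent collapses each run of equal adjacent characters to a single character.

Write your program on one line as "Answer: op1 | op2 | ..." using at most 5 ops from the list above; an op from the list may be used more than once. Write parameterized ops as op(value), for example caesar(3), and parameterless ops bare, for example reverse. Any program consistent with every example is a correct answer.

caesar(21) | reverse | drop_vowels | take(4)

Check, running the answer program on each example:
  "qujmozmo" -> "lpehjuhj" -> "jhujhepl" -> "jhjhpl" -> "jhjh"
  "gophqyu" -> "bjkcltp" -> "ptlckjb" -> "ptlckjb" -> "ptlc"
  "lahxaaxqdiln" -> "gvcsvvslydgi" -> "igdylsvvscvg" -> "gdylsvvscvg" -> "gdyl"
  "kprpf" -> "fkmka" -> "akmkf" -> "kmkf" -> "kmkf"
  "jufhmlqzpfw" -> "epachglukar" -> "rakulghcape" -> "rklghcp" -> "rklg"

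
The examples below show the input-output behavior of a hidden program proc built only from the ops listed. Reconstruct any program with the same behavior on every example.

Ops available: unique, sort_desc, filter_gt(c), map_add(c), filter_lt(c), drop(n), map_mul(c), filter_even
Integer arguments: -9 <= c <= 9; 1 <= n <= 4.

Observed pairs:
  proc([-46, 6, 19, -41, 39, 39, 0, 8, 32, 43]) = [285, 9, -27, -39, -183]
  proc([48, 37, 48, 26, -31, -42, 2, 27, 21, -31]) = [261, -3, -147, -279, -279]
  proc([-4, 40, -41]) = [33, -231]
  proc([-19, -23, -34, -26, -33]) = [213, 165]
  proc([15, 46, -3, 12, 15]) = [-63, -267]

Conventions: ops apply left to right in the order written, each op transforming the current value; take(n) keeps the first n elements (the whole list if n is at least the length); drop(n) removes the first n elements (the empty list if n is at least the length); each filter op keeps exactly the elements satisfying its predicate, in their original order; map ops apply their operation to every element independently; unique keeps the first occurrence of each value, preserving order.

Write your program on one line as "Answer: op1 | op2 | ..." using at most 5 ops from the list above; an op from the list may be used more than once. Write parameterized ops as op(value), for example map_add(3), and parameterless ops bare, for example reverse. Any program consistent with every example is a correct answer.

filter_even | map_mul(-6) | sort_desc | map_add(9)

Check, running the answer program on each example:
  [-46, 6, 19, -41, 39, 39, 0, 8, 32, 43] -> [-46, 6, 0, 8, 32] -> [276, -36, 0, -48, -192] -> [276, 0, -36, -48, -192] -> [285, 9, -27, -39, -183]
  [48, 37, 48, 26, -31, -42, 2, 27, 21, -31] -> [48, 48, 26, -42, 2] -> [-288, -288, -156, 252, -12] -> [252, -12, -156, -288, -288] -> [261, -3, -147, -279, -279]
  [-4, 40, -41] -> [-4, 40] -> [24, -240] -> [24, -240] -> [33, -231]
  [-19, -23, -34, -26, -33] -> [-34, -26] -> [204, 156] -> [204, 156] -> [213, 165]
  [15, 46, -3, 12, 15] -> [46, 12] -> [-276, -72] -> [-72, -276] -> [-63, -267]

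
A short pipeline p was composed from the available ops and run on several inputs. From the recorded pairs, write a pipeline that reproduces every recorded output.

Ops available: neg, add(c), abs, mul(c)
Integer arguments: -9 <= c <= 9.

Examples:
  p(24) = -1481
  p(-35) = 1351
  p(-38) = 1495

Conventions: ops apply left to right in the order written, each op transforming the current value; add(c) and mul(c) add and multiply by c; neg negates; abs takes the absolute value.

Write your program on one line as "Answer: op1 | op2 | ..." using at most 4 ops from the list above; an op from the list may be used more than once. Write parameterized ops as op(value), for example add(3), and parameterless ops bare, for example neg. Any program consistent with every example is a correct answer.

add(7) | mul(-6) | mul(8) | add(7)

Check, running the answer program on each example:
  24 -> 31 -> -186 -> -1488 -> -1481
  -35 -> -28 -> 168 -> 1344 -> 1351
  -38 -> -31 -> 186 -> 1488 -> 1495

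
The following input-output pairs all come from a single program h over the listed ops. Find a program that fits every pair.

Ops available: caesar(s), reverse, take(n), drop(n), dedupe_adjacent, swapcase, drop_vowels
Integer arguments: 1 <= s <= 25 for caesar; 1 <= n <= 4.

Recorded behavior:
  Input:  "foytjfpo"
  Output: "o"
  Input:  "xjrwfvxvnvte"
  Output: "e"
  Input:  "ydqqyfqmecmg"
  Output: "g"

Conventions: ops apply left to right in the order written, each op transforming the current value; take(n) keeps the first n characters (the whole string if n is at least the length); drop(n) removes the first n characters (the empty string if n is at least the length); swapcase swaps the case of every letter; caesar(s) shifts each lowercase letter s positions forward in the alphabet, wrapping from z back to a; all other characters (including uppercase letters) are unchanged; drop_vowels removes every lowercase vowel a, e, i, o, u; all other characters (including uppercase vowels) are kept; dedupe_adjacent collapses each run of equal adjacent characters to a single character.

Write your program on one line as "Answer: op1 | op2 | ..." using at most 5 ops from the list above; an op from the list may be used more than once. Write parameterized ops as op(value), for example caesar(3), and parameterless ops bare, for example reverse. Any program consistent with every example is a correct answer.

dedupe_adjacent | reverse | swapcase | take(1) | swapcase

Check, running the answer program on each example:
  "foytjfpo" -> "foytjfpo" -> "opfjtyof" -> "OPFJTYOF" -> "O" -> "o"
  "xjrwfvxvnvte" -> "xjrwfvxvnvte" -> "etvnvxvfwrjx" -> "ETVNVXVFWRJX" -> "E" -> "e"
  "ydqqyfqmecmg" -> "ydqyfqmecmg" -> "gmcemqfyqdy" -> "GMCEMQFYQDY" -> "G" -> "g"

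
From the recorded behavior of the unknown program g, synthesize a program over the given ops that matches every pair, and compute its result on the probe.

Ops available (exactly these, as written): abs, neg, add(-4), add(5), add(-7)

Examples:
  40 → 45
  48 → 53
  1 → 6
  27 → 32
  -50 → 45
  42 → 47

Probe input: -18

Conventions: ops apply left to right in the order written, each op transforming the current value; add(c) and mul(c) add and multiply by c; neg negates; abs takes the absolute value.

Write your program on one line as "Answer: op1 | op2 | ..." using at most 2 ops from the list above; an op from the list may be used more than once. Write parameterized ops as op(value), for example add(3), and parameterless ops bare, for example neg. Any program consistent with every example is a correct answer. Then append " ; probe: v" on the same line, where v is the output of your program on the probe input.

add(5) | abs ; probe: 13

Check, running the answer program on each example:
  40 -> 45 -> 45
  48 -> 53 -> 53
  1 -> 6 -> 6
  27 -> 32 -> 32
  -50 -> -45 -> 45
  42 -> 47 -> 47
  probe: -18 -> -13 -> 13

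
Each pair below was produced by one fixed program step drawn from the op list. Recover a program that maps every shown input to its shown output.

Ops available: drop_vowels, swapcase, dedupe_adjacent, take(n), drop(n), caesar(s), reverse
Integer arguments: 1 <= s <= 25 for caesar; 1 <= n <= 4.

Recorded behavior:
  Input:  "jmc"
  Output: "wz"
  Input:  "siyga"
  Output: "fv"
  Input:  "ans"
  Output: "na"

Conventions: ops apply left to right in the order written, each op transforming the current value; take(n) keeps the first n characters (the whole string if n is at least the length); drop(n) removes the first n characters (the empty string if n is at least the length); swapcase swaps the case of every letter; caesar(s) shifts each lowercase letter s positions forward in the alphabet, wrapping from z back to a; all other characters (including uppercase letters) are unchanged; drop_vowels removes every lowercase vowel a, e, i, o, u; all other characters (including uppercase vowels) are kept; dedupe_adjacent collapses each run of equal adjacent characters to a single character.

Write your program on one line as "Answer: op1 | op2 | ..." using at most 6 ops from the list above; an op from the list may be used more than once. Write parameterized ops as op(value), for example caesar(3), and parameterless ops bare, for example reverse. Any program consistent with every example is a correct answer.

caesar(12) | reverse | caesar(1) | reverse | take(2)

Check, running the answer program on each example:
  "jmc" -> "vyo" -> "oyv" -> "pzw" -> "wzp" -> "wz"
  "siyga" -> "euksm" -> "mskue" -> "ntlvf" -> "fvltn" -> "fv"
  "ans" -> "mze" -> "ezm" -> "fan" -> "naf" -> "na"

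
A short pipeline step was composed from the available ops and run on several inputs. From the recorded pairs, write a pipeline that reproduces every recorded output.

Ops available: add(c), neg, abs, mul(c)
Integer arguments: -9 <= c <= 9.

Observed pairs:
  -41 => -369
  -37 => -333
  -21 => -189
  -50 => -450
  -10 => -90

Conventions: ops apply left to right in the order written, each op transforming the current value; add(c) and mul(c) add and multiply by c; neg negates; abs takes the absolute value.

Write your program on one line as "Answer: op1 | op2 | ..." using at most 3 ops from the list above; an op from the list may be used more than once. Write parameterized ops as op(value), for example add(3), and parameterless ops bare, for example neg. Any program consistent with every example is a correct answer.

mul(-9) | neg

Check, running the answer program on each example:
  -41 -> 369 -> -369
  -37 -> 333 -> -333
  -21 -> 189 -> -189
  -50 -> 450 -> -450
  -10 -> 90 -> -90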